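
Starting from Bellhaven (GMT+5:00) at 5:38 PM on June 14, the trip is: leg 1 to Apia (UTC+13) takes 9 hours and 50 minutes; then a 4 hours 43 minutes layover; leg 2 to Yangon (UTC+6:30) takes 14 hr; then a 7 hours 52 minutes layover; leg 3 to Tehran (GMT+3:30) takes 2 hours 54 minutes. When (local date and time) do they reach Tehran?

Convert departure to UTC: 5:38 PM − 5:00 = 12:38 PM UTC on Jun 14.
Add 9 hours 50 minutes leg 1 → 10:28 PM UTC.
Add 4 hours 43 minutes layover in Apia → 3:11 AM UTC (Jun 15).
Add 14 hours leg 2 → 5:11 PM UTC.
Add 7 hours and 52 minutes layover in Yangon → 1:03 AM UTC (Jun 16).
Add 2 hours 54 minutes leg 3 → 3:57 AM UTC.
Tehran is UTC+3:30, so local arrival = 3:57 AM + 3:30 = 7:27 AM on Jun 16.

7:27 AM on Jun 16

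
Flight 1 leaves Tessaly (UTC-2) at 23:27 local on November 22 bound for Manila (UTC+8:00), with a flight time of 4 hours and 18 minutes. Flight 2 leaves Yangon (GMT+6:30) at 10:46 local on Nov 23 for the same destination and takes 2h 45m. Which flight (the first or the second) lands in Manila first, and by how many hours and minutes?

the first, by 1 hour 16 minutes

Flight 1 in UTC: 23:27 + 2:00 = 01:27 on Nov 23.
+4 hours 18 minutes → arrive 05:45 UTC on Nov 23.
Flight 2 in UTC: 10:46 − 6:30 = 04:16 on Nov 23.
+2 hours 45 minutes → arrive 07:01 UTC on Nov 23.
Flight 1 lands earlier by 1 hour 16 minutes.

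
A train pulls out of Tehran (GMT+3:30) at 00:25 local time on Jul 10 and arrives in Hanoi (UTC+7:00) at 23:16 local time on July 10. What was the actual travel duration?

19 hours 21 minutes

Departure in UTC: 00:25 − 3:30 = 20:55 on Jul 9.
Arrival in UTC: 23:16 − 7:00 = 16:16 on Jul 10.
Elapsed = 16:16 − 20:55 (+1 day) = 19 hours 21 minutes.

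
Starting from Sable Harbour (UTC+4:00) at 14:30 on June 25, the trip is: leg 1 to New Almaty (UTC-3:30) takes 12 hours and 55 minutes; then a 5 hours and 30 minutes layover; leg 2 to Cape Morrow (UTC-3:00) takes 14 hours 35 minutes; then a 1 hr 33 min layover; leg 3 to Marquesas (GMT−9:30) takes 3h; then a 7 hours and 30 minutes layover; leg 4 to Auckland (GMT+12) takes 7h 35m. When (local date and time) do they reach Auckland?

03:08 on June 28

Convert departure to UTC: 14:30 − 4:00 = 10:30 UTC on Jun 25.
Add 12 hours 55 minutes leg 1 → 23:25 UTC.
Add 5 hours and 30 minutes layover in New Almaty → 04:55 UTC (Jun 26).
Add 14 hours 35 minutes leg 2 → 19:30 UTC.
Add 1 hour 33 minutes layover in Cape Morrow → 21:03 UTC.
Add 3 hours leg 3 → 00:03 UTC (Jun 27).
Add 7 hours 30 minutes layover in Marquesas → 07:33 UTC.
Add 7 hours 35 minutes leg 4 → 15:08 UTC.
Auckland is UTC+12:00, so local arrival = 15:08 + 12:00 = 03:08 on Jun 28.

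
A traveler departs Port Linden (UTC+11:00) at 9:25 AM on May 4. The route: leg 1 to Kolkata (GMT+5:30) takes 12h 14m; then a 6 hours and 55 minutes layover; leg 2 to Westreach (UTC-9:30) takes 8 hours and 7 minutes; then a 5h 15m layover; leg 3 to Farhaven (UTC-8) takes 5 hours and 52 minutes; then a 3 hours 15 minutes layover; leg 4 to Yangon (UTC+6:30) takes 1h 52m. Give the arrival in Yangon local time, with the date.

Convert departure to UTC: 9:25 AM − 11:00 = 10:25 PM UTC on May 3.
Add 12 hours and 14 minutes leg 1 → 10:39 AM UTC (May 4).
Add 6 hours 55 minutes layover in Kolkata → 5:34 PM UTC.
Add 8 hours and 7 minutes leg 2 → 1:41 AM UTC (May 5).
Add 5 hours 15 minutes layover in Westreach → 6:56 AM UTC.
Add 5 hours 52 minutes leg 3 → 12:48 PM UTC.
Add 3 hours 15 minutes layover in Farhaven → 4:03 PM UTC.
Add 1 hour 52 minutes leg 4 → 5:55 PM UTC.
Yangon is UTC+6:30, so local arrival = 5:55 PM + 6:30 = 12:25 AM on May 6.

12:25 AM on May 6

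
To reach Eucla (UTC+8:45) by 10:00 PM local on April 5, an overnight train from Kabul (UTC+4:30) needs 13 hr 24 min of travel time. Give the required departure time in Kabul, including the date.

Target arrival in UTC: 10:00 PM − 8:45 = 1:15 PM on Apr 5.
Subtract 13 hours 24 minutes → departure 11:51 PM UTC on Apr 4.
Kabul is UTC+4:30: 11:51 PM + 4:30 = 4:21 AM on Apr 5.

4:21 AM on April 5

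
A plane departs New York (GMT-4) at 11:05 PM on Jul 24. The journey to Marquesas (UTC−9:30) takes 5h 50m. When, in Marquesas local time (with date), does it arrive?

11:25 PM on July 24

Marquesas is 5:30 behind New York.
After 5 hours and 50 minutes it is 4:55 AM (Jul 25) in New York.
Shift by the zone difference: 4:55 AM − 5:30 = 11:25 PM on Jul 24 in Marquesas.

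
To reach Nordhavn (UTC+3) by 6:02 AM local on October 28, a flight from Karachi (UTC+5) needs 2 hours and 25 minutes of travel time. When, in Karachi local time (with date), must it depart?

5:37 AM on Oct 28

Target arrival in UTC: 6:02 AM − 3:00 = 3:02 AM on Oct 28.
Subtract 2 hours 25 minutes → departure 12:37 AM UTC on Oct 28.
Karachi is UTC+5:00: 12:37 AM + 5:00 = 5:37 AM on Oct 28.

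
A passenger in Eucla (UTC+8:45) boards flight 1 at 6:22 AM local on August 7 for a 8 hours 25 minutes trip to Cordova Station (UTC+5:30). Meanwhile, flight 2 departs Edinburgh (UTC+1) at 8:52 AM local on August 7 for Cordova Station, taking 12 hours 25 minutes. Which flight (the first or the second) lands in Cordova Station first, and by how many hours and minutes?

the first, by 14 hours 15 minutes

Flight 1 in UTC: 6:22 AM − 8:45 = 9:37 PM on Aug 6.
+8 hours 25 minutes → arrive 6:02 AM UTC on Aug 7.
Flight 2 in UTC: 8:52 AM − 1:00 = 7:52 AM on Aug 7.
+12 hours 25 minutes → arrive 8:17 PM UTC on Aug 7.
Flight 1 lands earlier by 14 hours 15 minutes.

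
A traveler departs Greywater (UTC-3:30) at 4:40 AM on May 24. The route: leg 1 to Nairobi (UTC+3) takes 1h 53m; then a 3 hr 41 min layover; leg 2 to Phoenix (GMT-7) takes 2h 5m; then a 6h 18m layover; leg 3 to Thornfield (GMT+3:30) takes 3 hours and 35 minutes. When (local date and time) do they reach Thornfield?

Convert departure to UTC: 4:40 AM + 3:30 = 8:10 AM UTC on May 24.
Add 1 hour 53 minutes leg 1 → 10:03 AM UTC.
Add 3 hours and 41 minutes layover in Nairobi → 1:44 PM UTC.
Add 2 hours 5 minutes leg 2 → 3:49 PM UTC.
Add 6 hours 18 minutes layover in Phoenix → 10:07 PM UTC.
Add 3 hours 35 minutes leg 3 → 1:42 AM UTC (May 25).
Thornfield is UTC+3:30, so local arrival = 1:42 AM + 3:30 = 5:12 AM on May 25.

5:12 AM on May 25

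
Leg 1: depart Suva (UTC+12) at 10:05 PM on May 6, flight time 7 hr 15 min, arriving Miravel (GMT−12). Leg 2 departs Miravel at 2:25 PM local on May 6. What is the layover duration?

Convert departure to UTC: 10:05 PM − 12:00 = 10:05 AM UTC on May 6.
Add 7 hours 15 minutes flight time → 5:20 PM UTC.
Miravel is UTC−12:00, so local arrival = 5:20 PM − 12:00 = 5:20 AM on May 6.
Layover = 2:25 PM − 5:20 AM = 9 hours 5 minutes.

9 hours 5 minutes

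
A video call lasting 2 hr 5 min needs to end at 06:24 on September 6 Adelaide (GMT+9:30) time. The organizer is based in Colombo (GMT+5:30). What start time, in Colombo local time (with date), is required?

Target end time in UTC: 06:24 − 9:30 = 20:54 on Sep 5.
Subtract 2 hours 5 minutes → start 18:49 UTC on Sep 5.
Colombo is UTC+5:30: 18:49 + 5:30 = 00:19 on Sep 6.

00:19 on Sep 6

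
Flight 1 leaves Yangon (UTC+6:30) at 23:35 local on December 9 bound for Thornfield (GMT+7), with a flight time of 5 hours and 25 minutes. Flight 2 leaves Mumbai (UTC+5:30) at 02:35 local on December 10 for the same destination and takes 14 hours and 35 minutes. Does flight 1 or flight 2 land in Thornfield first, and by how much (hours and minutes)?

the first, by 13 hours 10 minutes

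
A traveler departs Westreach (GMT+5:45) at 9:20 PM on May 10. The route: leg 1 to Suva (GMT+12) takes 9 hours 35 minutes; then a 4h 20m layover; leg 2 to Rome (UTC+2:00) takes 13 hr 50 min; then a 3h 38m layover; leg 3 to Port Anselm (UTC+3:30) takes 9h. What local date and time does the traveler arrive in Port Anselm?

11:28 AM on May 12

Convert departure to UTC: 9:20 PM − 5:45 = 3:35 PM UTC on May 10.
Add 9 hours and 35 minutes leg 1 → 1:10 AM UTC (May 11).
Add 4 hours 20 minutes layover in Suva → 5:30 AM UTC.
Add 13 hours and 50 minutes leg 2 → 7:20 PM UTC.
Add 3 hours 38 minutes layover in Rome → 10:58 PM UTC.
Add 9 hours leg 3 → 7:58 AM UTC (May 12).
Port Anselm is UTC+3:30, so local arrival = 7:58 AM + 3:30 = 11:28 AM on May 12.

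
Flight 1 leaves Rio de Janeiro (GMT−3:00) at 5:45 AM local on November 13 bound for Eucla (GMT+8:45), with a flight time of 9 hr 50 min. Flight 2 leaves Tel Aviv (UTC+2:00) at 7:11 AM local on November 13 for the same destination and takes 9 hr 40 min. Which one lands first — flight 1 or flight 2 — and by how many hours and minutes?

the second, by 3 hours 44 minutes

Flight 1 in UTC: 5:45 AM + 3:00 = 8:45 AM on Nov 13.
+9 hours 50 minutes → arrive 6:35 PM UTC on Nov 13.
Flight 2 in UTC: 7:11 AM − 2:00 = 5:11 AM on Nov 13.
+9 hours and 40 minutes → arrive 2:51 PM UTC on Nov 13.
Flight 2 lands earlier by 3 hours 44 minutes.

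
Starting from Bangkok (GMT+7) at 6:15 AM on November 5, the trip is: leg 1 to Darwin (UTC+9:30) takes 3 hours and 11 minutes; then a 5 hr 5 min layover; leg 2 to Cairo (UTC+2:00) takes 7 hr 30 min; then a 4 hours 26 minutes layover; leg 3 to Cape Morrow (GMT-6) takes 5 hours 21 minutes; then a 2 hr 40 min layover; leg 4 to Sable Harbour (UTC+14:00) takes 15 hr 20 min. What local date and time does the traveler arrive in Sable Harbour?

8:48 AM on November 7

Convert departure to UTC: 6:15 AM − 7:00 = 11:15 PM UTC on Nov 4.
Add 3 hours 11 minutes leg 1 → 2:26 AM UTC (Nov 5).
Add 5 hours and 5 minutes layover in Darwin → 7:31 AM UTC.
Add 7 hours and 30 minutes leg 2 → 3:01 PM UTC.
Add 4 hours and 26 minutes layover in Cairo → 7:27 PM UTC.
Add 5 hours and 21 minutes leg 3 → 12:48 AM UTC (Nov 6).
Add 2 hours 40 minutes layover in Cape Morrow → 3:28 AM UTC.
Add 15 hours 20 minutes leg 4 → 6:48 PM UTC.
Sable Harbour is UTC+14:00, so local arrival = 6:48 PM + 14:00 = 8:48 AM on Nov 7.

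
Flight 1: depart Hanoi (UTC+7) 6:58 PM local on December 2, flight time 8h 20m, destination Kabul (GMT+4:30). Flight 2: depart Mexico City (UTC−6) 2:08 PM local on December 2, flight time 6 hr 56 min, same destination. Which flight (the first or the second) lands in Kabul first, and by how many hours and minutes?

Flight 1 in UTC: 6:58 PM − 7:00 = 11:58 AM on Dec 2.
+8 hours 20 minutes → arrive 8:18 PM UTC on Dec 2.
Flight 2 in UTC: 2:08 PM + 6:00 = 8:08 PM on Dec 2.
+6 hours 56 minutes → arrive 3:04 AM UTC on Dec 3.
Flight 1 lands earlier by 6 hours 46 minutes.

the first, by 6 hours 46 minutes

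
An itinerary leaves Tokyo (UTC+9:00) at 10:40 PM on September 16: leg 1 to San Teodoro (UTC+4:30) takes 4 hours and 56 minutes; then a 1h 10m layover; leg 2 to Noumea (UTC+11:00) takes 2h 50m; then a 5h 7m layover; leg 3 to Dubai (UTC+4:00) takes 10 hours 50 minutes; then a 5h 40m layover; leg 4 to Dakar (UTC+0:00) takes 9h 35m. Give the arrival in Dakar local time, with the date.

Convert departure to UTC: 10:40 PM − 9:00 = 1:40 PM UTC on Sep 16.
Add 4 hours and 56 minutes leg 1 → 6:36 PM UTC.
Add 1 hour and 10 minutes layover in San Teodoro → 7:46 PM UTC.
Add 2 hours and 50 minutes leg 2 → 10:36 PM UTC.
Add 5 hours and 7 minutes layover in Noumea → 3:43 AM UTC (Sep 17).
Add 10 hours and 50 minutes leg 3 → 2:33 PM UTC.
Add 5 hours 40 minutes layover in Dubai → 8:13 PM UTC.
Add 9 hours 35 minutes leg 4 → 5:48 AM UTC (Sep 18).
Dakar is UTC+0, so local arrival is the same: 5:48 AM on Sep 18.

5:48 AM on September 18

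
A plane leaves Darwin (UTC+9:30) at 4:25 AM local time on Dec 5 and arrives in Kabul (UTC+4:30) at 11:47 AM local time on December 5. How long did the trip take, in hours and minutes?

12 hours 22 minutes

Departure in UTC: 4:25 AM − 9:30 = 6:55 PM on Dec 4.
Arrival in UTC: 11:47 AM − 4:30 = 7:17 AM on Dec 5.
Elapsed = 7:17 AM − 6:55 PM (+1 day) = 12 hours 22 minutes.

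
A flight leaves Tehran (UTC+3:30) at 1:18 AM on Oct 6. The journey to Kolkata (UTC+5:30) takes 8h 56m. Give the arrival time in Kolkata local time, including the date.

Convert departure to UTC: 1:18 AM − 3:30 = 9:48 PM UTC on Oct 5.
Add 8 hours and 56 minutes travel time → 6:44 AM UTC (Oct 6).
Kolkata is UTC+5:30, so local arrival = 6:44 AM + 5:30 = 12:14 PM on Oct 6.

12:14 PM on Oct 6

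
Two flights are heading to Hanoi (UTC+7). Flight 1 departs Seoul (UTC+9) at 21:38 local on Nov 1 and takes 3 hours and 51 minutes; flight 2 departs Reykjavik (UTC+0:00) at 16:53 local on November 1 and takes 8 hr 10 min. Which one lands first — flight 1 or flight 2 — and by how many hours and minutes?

the first, by 8 hours 34 minutes

Flight 1 in UTC: 21:38 − 9:00 = 12:38 on Nov 1.
+3 hours and 51 minutes → arrive 16:29 UTC on Nov 1.
Flight 2 departs at 16:53 UTC (Nov 1).
+8 hours 10 minutes → arrive 01:03 UTC on Nov 2.
Flight 1 lands earlier by 8 hours 34 minutes.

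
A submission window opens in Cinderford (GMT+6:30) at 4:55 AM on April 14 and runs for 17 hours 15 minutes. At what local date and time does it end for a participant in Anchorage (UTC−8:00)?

7:40 AM on April 14

Convert start to UTC: 4:55 AM − 6:30 = 10:25 PM UTC on Apr 13.
Add 17 hours 15 minutes duration → 3:40 PM UTC (Apr 14).
Anchorage is UTC−8:00, so local end time = 3:40 PM − 8:00 = 7:40 AM on Apr 14.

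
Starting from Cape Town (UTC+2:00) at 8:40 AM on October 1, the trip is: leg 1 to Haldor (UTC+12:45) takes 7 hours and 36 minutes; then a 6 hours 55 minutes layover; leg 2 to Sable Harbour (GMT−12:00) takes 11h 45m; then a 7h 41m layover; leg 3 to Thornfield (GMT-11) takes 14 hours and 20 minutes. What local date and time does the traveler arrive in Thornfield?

7:57 PM on October 2

Convert departure to UTC: 8:40 AM − 2:00 = 6:40 AM UTC on Oct 1.
Add 7 hours 36 minutes leg 1 → 2:16 PM UTC.
Add 6 hours and 55 minutes layover in Haldor → 9:11 PM UTC.
Add 11 hours and 45 minutes leg 2 → 8:56 AM UTC (Oct 2).
Add 7 hours 41 minutes layover in Sable Harbour → 4:37 PM UTC.
Add 14 hours 20 minutes leg 3 → 6:57 AM UTC (Oct 3).
Thornfield is UTC−11:00, so local arrival = 6:57 AM − 11:00 = 7:57 PM on Oct 2.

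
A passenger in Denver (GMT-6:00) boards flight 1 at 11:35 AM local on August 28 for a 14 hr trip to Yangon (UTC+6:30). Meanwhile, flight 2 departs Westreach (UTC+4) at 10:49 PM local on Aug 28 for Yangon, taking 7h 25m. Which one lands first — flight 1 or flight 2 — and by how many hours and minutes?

Flight 1 in UTC: 11:35 AM + 6:00 = 5:35 PM on Aug 28.
+14 hours → arrive 7:35 AM UTC on Aug 29.
Flight 2 in UTC: 10:49 PM − 4:00 = 6:49 PM on Aug 28.
+7 hours and 25 minutes → arrive 2:14 AM UTC on Aug 29.
Flight 2 lands earlier by 5 hours 21 minutes.

the second, by 5 hours 21 minutes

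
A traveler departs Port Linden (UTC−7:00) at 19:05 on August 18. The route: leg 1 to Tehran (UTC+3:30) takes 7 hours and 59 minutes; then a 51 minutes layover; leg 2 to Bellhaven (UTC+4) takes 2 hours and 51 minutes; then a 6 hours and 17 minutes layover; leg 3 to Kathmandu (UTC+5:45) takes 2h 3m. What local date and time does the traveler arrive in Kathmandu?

03:51 on Aug 20

Convert departure to UTC: 19:05 + 7:00 = 02:05 UTC on Aug 19.
Add 7 hours and 59 minutes leg 1 → 10:04 UTC.
Add 51 minutes layover in Tehran → 10:55 UTC.
Add 2 hours 51 minutes leg 2 → 13:46 UTC.
Add 6 hours 17 minutes layover in Bellhaven → 20:03 UTC.
Add 2 hours 3 minutes leg 3 → 22:06 UTC.
Kathmandu is UTC+5:45, so local arrival = 22:06 + 5:45 = 03:51 on Aug 20.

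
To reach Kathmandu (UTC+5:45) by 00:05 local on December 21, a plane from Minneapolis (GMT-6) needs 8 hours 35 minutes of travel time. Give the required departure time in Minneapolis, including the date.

Target arrival in UTC: 00:05 − 5:45 = 18:20 on Dec 20.
Subtract 8 hours and 35 minutes → departure 09:45 UTC on Dec 20.
Minneapolis is UTC−6:00: 09:45 − 6:00 = 03:45 on Dec 20.

03:45 on December 20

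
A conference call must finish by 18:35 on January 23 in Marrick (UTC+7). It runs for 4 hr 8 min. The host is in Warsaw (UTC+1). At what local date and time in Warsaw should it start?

08:27 on Jan 23

Target end time in UTC: 18:35 − 7:00 = 11:35 on Jan 23.
Subtract 4 hours 8 minutes → start 07:27 UTC on Jan 23.
Warsaw is UTC+1:00: 07:27 + 1:00 = 08:27 on Jan 23.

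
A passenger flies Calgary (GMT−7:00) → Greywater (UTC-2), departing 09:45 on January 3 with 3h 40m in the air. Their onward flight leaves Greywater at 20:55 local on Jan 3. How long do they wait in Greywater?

2 hours 30 minutes

Convert departure to UTC: 09:45 + 7:00 = 16:45 UTC on Jan 3.
Add 3 hours 40 minutes flight time → 20:25 UTC.
Greywater is UTC−2:00, so local arrival = 20:25 − 2:00 = 18:25 on Jan 3.
Layover = 20:55 − 18:25 = 2 hours 30 minutes.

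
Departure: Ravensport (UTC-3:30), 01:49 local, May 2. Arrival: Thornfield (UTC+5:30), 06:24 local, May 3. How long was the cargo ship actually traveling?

19 hours 35 minutes

Departure in UTC: 01:49 + 3:30 = 05:19 on May 2.
Arrival in UTC: 06:24 − 5:30 = 00:54 on May 3.
Elapsed = 00:54 − 05:19 (+1 day) = 19 hours 35 minutes.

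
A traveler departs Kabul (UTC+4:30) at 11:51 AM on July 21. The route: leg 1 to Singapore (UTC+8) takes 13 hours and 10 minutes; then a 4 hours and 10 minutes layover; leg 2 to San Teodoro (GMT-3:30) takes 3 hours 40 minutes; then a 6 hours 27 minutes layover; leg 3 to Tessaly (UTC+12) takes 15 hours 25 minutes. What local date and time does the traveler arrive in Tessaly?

Convert departure to UTC: 11:51 AM − 4:30 = 7:21 AM UTC on Jul 21.
Add 13 hours and 10 minutes leg 1 → 8:31 PM UTC.
Add 4 hours and 10 minutes layover in Singapore → 12:41 AM UTC (Jul 22).
Add 3 hours and 40 minutes leg 2 → 4:21 AM UTC.
Add 6 hours 27 minutes layover in San Teodoro → 10:48 AM UTC.
Add 15 hours 25 minutes leg 3 → 2:13 AM UTC (Jul 23).
Tessaly is UTC+12:00, so local arrival = 2:13 AM + 12:00 = 2:13 PM on Jul 23.

2:13 PM on July 23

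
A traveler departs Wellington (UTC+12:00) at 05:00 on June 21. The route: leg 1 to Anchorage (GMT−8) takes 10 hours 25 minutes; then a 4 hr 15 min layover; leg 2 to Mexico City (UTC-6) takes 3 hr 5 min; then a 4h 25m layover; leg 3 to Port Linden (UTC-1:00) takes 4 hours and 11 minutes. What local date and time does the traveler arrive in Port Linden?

18:21 on June 21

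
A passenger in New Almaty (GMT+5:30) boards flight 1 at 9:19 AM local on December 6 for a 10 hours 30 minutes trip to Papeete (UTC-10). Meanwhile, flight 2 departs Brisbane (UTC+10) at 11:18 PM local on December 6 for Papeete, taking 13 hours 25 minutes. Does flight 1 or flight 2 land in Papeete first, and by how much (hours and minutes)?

the first, by 12 hours 24 minutes

Flight 1 in UTC: 9:19 AM − 5:30 = 3:49 AM on Dec 6.
+10 hours and 30 minutes → arrive 2:19 PM UTC on Dec 6.
Flight 2 in UTC: 11:18 PM − 10:00 = 1:18 PM on Dec 6.
+13 hours 25 minutes → arrive 2:43 AM UTC on Dec 7.
Flight 1 lands earlier by 12 hours 24 minutes.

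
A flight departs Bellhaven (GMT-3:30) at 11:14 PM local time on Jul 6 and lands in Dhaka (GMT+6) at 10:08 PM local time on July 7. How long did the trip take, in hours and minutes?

Dhaka is 9:30 ahead of Bellhaven.
Clock-face elapsed time (ignoring zones) is 22 hours 54 minutes.
Actual elapsed = 22 hours 54 minutes − 9:30 = 13 hours 24 minutes.

13 hours 24 minutes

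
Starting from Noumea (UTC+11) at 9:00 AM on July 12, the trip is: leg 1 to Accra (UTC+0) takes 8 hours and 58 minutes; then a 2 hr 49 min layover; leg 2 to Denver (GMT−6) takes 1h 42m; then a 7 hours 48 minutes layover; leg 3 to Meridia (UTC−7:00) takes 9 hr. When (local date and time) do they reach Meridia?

Convert departure to UTC: 9:00 AM − 11:00 = 10:00 PM UTC on Jul 11.
Add 8 hours and 58 minutes leg 1 → 6:58 AM UTC (Jul 12).
Add 2 hours and 49 minutes layover in Accra → 9:47 AM UTC.
Add 1 hour 42 minutes leg 2 → 11:29 AM UTC.
Add 7 hours and 48 minutes layover in Denver → 7:17 PM UTC.
Add 9 hours leg 3 → 4:17 AM UTC (Jul 13).
Meridia is UTC−7:00, so local arrival = 4:17 AM − 7:00 = 9:17 PM on Jul 12.

9:17 PM on July 12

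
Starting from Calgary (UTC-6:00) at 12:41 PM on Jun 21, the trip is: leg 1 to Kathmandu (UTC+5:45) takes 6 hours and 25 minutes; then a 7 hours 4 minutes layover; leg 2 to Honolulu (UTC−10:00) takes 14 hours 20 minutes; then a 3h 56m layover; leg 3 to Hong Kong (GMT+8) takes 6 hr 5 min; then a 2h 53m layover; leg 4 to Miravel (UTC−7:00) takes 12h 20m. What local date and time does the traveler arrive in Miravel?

Convert departure to UTC: 12:41 PM + 6:00 = 6:41 PM UTC on Jun 21.
Add 6 hours 25 minutes leg 1 → 1:06 AM UTC (Jun 22).
Add 7 hours 4 minutes layover in Kathmandu → 8:10 AM UTC.
Add 14 hours and 20 minutes leg 2 → 10:30 PM UTC.
Add 3 hours and 56 minutes layover in Honolulu → 2:26 AM UTC (Jun 23).
Add 6 hours 5 minutes leg 3 → 8:31 AM UTC.
Add 2 hours and 53 minutes layover in Hong Kong → 11:24 AM UTC.
Add 12 hours and 20 minutes leg 4 → 11:44 PM UTC.
Miravel is UTC−7:00, so local arrival = 11:44 PM − 7:00 = 4:44 PM on Jun 23.

4:44 PM on June 23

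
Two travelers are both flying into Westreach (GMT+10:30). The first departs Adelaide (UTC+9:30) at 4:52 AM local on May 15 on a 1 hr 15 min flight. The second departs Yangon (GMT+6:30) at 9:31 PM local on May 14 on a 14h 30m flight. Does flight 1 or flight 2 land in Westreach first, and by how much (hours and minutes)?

Flight 1 in UTC: 4:52 AM − 9:30 = 7:22 PM on May 14.
+1 hour and 15 minutes → arrive 8:37 PM UTC on May 14.
Flight 2 in UTC: 9:31 PM − 6:30 = 3:01 PM on May 14.
+14 hours 30 minutes → arrive 5:31 AM UTC on May 15.
Flight 1 lands earlier by 8 hours 54 minutes.

the first, by 8 hours 54 minutes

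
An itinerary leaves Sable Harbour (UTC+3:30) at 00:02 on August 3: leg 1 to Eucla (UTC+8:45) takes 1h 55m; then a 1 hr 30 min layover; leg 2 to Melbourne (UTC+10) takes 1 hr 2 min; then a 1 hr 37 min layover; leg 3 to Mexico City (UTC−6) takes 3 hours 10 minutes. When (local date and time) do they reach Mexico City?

23:46 on Aug 2

Convert departure to UTC: 00:02 − 3:30 = 20:32 UTC on Aug 2.
Add 1 hour 55 minutes leg 1 → 22:27 UTC.
Add 1 hour 30 minutes layover in Eucla → 23:57 UTC.
Add 1 hour and 2 minutes leg 2 → 00:59 UTC (Aug 3).
Add 1 hour 37 minutes layover in Melbourne → 02:36 UTC.
Add 3 hours 10 minutes leg 3 → 05:46 UTC.
Mexico City is UTC−6:00, so local arrival = 05:46 − 6:00 = 23:46 on Aug 2.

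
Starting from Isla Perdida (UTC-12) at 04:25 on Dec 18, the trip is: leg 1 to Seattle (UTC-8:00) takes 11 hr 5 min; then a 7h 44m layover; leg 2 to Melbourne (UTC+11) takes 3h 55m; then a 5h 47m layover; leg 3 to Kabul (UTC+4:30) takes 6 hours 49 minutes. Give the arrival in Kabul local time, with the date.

08:15 on Dec 20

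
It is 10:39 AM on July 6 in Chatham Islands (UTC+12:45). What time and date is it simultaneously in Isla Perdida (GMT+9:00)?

6:54 AM on Jul 6

Isla Perdida is 3:45 behind Chatham Islands.
Shift by the zone difference: 10:39 AM − 3:45 = 6:54 AM on Jul 6 in Isla Perdida.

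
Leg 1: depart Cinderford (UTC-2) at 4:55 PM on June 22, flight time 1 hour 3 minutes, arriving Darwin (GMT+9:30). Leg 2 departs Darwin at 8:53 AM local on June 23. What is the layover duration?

Convert departure to UTC: 4:55 PM + 2:00 = 6:55 PM UTC on Jun 22.
Add 1 hour 3 minutes flight time → 7:58 PM UTC.
Darwin is UTC+9:30, so local arrival = 7:58 PM + 9:30 = 5:28 AM on Jun 23.
Layover = 8:53 AM − 5:28 AM = 3 hours 25 minutes.

3 hours 25 minutes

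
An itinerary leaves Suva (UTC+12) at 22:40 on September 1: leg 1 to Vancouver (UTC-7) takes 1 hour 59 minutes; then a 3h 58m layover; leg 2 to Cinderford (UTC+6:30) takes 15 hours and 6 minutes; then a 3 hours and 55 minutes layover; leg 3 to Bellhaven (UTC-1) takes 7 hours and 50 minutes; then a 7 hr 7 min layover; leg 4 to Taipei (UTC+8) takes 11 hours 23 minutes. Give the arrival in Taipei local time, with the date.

21:58 on September 3

Convert departure to UTC: 22:40 − 12:00 = 10:40 UTC on Sep 1.
Add 1 hour and 59 minutes leg 1 → 12:39 UTC.
Add 3 hours 58 minutes layover in Vancouver → 16:37 UTC.
Add 15 hours and 6 minutes leg 2 → 07:43 UTC (Sep 2).
Add 3 hours and 55 minutes layover in Cinderford → 11:38 UTC.
Add 7 hours 50 minutes leg 3 → 19:28 UTC.
Add 7 hours and 7 minutes layover in Bellhaven → 02:35 UTC (Sep 3).
Add 11 hours 23 minutes leg 4 → 13:58 UTC.
Taipei is UTC+8:00, so local arrival = 13:58 + 8:00 = 21:58 on Sep 3.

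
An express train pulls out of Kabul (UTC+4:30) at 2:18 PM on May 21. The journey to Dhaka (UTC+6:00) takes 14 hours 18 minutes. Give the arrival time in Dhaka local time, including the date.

6:06 AM on May 22

Convert departure to UTC: 2:18 PM − 4:30 = 9:48 AM UTC on May 21.
Add 14 hours 18 minutes travel time → 12:06 AM UTC (May 22).
Dhaka is UTC+6:00, so local arrival = 12:06 AM + 6:00 = 6:06 AM on May 22.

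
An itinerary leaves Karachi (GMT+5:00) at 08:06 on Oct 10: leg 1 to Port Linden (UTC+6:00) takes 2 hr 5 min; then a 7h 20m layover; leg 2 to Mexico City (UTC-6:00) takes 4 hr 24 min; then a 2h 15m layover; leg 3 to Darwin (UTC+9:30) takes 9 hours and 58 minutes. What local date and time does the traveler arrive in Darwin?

Convert departure to UTC: 08:06 − 5:00 = 03:06 UTC on Oct 10.
Add 2 hours and 5 minutes leg 1 → 05:11 UTC.
Add 7 hours 20 minutes layover in Port Linden → 12:31 UTC.
Add 4 hours and 24 minutes leg 2 → 16:55 UTC.
Add 2 hours 15 minutes layover in Mexico City → 19:10 UTC.
Add 9 hours and 58 minutes leg 3 → 05:08 UTC (Oct 11).
Darwin is UTC+9:30, so local arrival = 05:08 + 9:30 = 14:38 on Oct 11.

14:38 on Oct 11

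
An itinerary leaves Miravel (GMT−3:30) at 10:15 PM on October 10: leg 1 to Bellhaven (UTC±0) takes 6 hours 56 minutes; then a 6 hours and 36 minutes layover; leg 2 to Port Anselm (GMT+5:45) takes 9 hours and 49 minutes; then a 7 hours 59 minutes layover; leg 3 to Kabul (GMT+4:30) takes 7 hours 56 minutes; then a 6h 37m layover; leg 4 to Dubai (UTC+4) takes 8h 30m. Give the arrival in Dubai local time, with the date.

Convert departure to UTC: 10:15 PM + 3:30 = 1:45 AM UTC on Oct 11.
Add 6 hours and 56 minutes leg 1 → 8:41 AM UTC.
Add 6 hours 36 minutes layover in Bellhaven → 3:17 PM UTC.
Add 9 hours and 49 minutes leg 2 → 1:06 AM UTC (Oct 12).
Add 7 hours and 59 minutes layover in Port Anselm → 9:05 AM UTC.
Add 7 hours and 56 minutes leg 3 → 5:01 PM UTC.
Add 6 hours and 37 minutes layover in Kabul → 11:38 PM UTC.
Add 8 hours and 30 minutes leg 4 → 8:08 AM UTC (Oct 13).
Dubai is UTC+4:00, so local arrival = 8:08 AM + 4:00 = 12:08 PM on Oct 13.

12:08 PM on Oct 13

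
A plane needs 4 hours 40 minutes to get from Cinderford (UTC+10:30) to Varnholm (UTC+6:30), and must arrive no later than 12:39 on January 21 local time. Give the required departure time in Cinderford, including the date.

Target arrival in UTC: 12:39 − 6:30 = 06:09 on Jan 21.
Subtract 4 hours and 40 minutes → departure 01:29 UTC on Jan 21.
Cinderford is UTC+10:30: 01:29 + 10:30 = 11:59 on Jan 21.

11:59 on January 21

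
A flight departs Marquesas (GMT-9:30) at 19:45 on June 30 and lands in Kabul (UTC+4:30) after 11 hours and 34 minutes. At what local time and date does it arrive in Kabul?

Convert departure to UTC: 19:45 + 9:30 = 05:15 UTC on Jul 1.
Add 11 hours and 34 minutes travel time → 16:49 UTC.
Kabul is UTC+4:30, so local arrival = 16:49 + 4:30 = 21:19 on Jul 1.

21:19 on Jul 1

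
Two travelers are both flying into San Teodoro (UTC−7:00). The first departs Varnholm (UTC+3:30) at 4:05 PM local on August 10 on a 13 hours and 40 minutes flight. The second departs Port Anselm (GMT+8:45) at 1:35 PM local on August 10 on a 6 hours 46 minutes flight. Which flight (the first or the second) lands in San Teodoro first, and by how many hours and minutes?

the second, by 14 hours 39 minutes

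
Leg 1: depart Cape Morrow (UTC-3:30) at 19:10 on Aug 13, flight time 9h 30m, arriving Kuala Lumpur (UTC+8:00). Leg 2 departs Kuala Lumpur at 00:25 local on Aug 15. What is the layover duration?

8 hours 15 minutes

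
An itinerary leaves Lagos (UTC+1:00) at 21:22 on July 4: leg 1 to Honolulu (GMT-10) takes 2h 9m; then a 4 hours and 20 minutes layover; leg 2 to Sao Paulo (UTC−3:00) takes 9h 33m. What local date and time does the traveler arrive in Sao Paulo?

Convert departure to UTC: 21:22 − 1:00 = 20:22 UTC on Jul 4.
Add 2 hours 9 minutes leg 1 → 22:31 UTC.
Add 4 hours and 20 minutes layover in Honolulu → 02:51 UTC (Jul 5).
Add 9 hours and 33 minutes leg 2 → 12:24 UTC.
Sao Paulo is UTC−3:00, so local arrival = 12:24 − 3:00 = 09:24 on Jul 5.

09:24 on July 5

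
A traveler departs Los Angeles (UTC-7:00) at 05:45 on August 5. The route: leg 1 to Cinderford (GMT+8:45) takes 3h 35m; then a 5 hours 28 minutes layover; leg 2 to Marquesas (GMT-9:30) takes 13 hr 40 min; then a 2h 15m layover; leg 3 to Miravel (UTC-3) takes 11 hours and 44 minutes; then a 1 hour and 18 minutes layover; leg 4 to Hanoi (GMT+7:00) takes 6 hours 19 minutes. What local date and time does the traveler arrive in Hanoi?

16:04 on August 7

Convert departure to UTC: 05:45 + 7:00 = 12:45 UTC on Aug 5.
Add 3 hours 35 minutes leg 1 → 16:20 UTC.
Add 5 hours 28 minutes layover in Cinderford → 21:48 UTC.
Add 13 hours 40 minutes leg 2 → 11:28 UTC (Aug 6).
Add 2 hours and 15 minutes layover in Marquesas → 13:43 UTC.
Add 11 hours and 44 minutes leg 3 → 01:27 UTC (Aug 7).
Add 1 hour and 18 minutes layover in Miravel → 02:45 UTC.
Add 6 hours and 19 minutes leg 4 → 09:04 UTC.
Hanoi is UTC+7:00, so local arrival = 09:04 + 7:00 = 16:04 on Aug 7.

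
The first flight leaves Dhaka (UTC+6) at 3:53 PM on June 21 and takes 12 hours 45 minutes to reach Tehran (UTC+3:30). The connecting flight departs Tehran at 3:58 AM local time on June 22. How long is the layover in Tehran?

Convert departure to UTC: 3:53 PM − 6:00 = 9:53 AM UTC on Jun 21.
Add 12 hours 45 minutes flight time → 10:38 PM UTC.
Tehran is UTC+3:30, so local arrival = 10:38 PM + 3:30 = 2:08 AM on Jun 22.
Layover = 3:58 AM − 2:08 AM = 1 hour 50 minutes.

1 hour 50 minutes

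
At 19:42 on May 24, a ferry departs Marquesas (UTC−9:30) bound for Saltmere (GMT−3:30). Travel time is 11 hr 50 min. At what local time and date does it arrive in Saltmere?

13:32 on May 25

Convert departure to UTC: 19:42 + 9:30 = 05:12 UTC on May 25.
Add 11 hours and 50 minutes travel time → 17:02 UTC.
Saltmere is UTC−3:30, so local arrival = 17:02 − 3:30 = 13:32 on May 25.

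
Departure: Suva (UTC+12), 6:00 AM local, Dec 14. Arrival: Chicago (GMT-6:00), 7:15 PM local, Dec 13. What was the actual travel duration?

Chicago is 18:00 behind Suva.
Clock-face elapsed time (ignoring zones) is −10 hours 45 minutes.
Actual elapsed = −10 hours 45 minutes + 18:00 = 7 hours 15 minutes.

7 hours 15 minutes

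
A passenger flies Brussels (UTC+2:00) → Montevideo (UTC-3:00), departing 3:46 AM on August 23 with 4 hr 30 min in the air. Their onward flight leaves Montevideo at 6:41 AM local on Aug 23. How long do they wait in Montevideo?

Convert departure to UTC: 3:46 AM − 2:00 = 1:46 AM UTC on Aug 23.
Add 4 hours and 30 minutes flight time → 6:16 AM UTC.
Montevideo is UTC−3:00, so local arrival = 6:16 AM − 3:00 = 3:16 AM on Aug 23.
Layover = 6:41 AM − 3:16 AM = 3 hours 25 minutes.

3 hours 25 minutes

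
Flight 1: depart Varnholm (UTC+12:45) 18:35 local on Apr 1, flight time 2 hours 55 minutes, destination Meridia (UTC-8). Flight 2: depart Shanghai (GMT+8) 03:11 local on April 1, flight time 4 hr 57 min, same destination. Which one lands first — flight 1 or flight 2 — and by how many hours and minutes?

the second, by 8 hours 37 minutes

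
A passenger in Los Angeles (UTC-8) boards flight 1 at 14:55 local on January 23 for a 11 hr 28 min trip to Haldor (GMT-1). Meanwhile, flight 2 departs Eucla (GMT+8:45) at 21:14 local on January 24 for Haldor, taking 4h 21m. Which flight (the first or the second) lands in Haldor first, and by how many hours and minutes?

Flight 1 in UTC: 14:55 + 8:00 = 22:55 on Jan 23.
+11 hours 28 minutes → arrive 10:23 UTC on Jan 24.
Flight 2 in UTC: 21:14 − 8:45 = 12:29 on Jan 24.
+4 hours and 21 minutes → arrive 16:50 UTC on Jan 24.
Flight 1 lands earlier by 6 hours 27 minutes.

the first, by 6 hours 27 minutes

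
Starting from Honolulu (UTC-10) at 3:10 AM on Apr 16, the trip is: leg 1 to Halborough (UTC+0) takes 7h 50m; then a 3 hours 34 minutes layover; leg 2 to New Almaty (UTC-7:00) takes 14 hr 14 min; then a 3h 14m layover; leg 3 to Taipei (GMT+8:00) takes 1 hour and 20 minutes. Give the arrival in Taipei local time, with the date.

Convert departure to UTC: 3:10 AM + 10:00 = 1:10 PM UTC on Apr 16.
Add 7 hours and 50 minutes leg 1 → 9:00 PM UTC.
Add 3 hours and 34 minutes layover in Halborough → 12:34 AM UTC (Apr 17).
Add 14 hours 14 minutes leg 2 → 2:48 PM UTC.
Add 3 hours and 14 minutes layover in New Almaty → 6:02 PM UTC.
Add 1 hour and 20 minutes leg 3 → 7:22 PM UTC.
Taipei is UTC+8:00, so local arrival = 7:22 PM + 8:00 = 3:22 AM on Apr 18.

3:22 AM on Apr 18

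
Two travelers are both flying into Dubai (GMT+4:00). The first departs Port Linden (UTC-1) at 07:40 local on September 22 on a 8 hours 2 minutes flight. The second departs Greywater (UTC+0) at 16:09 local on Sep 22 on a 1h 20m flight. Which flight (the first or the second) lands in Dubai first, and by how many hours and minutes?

the first, by 47 minutes

Flight 1 in UTC: 07:40 + 1:00 = 08:40 on Sep 22.
+8 hours and 2 minutes → arrive 16:42 UTC on Sep 22.
Flight 2 departs at 16:09 UTC (Sep 22).
+1 hour and 20 minutes → arrive 17:29 UTC on Sep 22.
Flight 1 lands earlier by 47 minutes.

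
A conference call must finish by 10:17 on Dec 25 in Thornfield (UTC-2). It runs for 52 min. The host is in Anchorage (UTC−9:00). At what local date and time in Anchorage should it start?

02:25 on December 25

Target end time in UTC: 10:17 + 2:00 = 12:17 on Dec 25.
Subtract 52 minutes → start 11:25 UTC on Dec 25.
Anchorage is UTC−9:00: 11:25 − 9:00 = 02:25 on Dec 25.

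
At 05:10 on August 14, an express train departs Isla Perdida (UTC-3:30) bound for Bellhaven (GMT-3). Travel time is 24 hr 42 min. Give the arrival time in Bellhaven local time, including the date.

Convert departure to UTC: 05:10 + 3:30 = 08:40 UTC on Aug 14.
Add 24 hours and 42 minutes travel time → 09:22 UTC (Aug 15).
Bellhaven is UTC−3:00, so local arrival = 09:22 − 3:00 = 06:22 on Aug 15.

06:22 on Aug 15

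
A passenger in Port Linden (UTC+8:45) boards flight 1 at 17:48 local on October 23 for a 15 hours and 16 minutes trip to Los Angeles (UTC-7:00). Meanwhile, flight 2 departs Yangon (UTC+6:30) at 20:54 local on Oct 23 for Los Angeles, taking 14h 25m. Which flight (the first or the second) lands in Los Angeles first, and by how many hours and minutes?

Flight 1 in UTC: 17:48 − 8:45 = 09:03 on Oct 23.
+15 hours and 16 minutes → arrive 00:19 UTC on Oct 24.
Flight 2 in UTC: 20:54 − 6:30 = 14:24 on Oct 23.
+14 hours 25 minutes → arrive 04:49 UTC on Oct 24.
Flight 1 lands earlier by 4 hours 30 minutes.

the first, by 4 hours 30 minutes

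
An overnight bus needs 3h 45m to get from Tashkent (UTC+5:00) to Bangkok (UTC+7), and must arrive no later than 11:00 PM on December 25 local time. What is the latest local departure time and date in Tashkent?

Target arrival in UTC: 11:00 PM − 7:00 = 4:00 PM on Dec 25.
Subtract 3 hours and 45 minutes → departure 12:15 PM UTC on Dec 25.
Tashkent is UTC+5:00: 12:15 PM + 5:00 = 5:15 PM on Dec 25.

5:15 PM on Dec 25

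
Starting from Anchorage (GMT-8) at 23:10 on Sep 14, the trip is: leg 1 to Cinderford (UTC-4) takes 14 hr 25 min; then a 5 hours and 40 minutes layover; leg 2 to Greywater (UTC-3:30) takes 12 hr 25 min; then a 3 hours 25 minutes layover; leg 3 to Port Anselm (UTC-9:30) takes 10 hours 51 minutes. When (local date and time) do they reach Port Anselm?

20:26 on September 16

Convert departure to UTC: 23:10 + 8:00 = 07:10 UTC on Sep 15.
Add 14 hours 25 minutes leg 1 → 21:35 UTC.
Add 5 hours 40 minutes layover in Cinderford → 03:15 UTC (Sep 16).
Add 12 hours and 25 minutes leg 2 → 15:40 UTC.
Add 3 hours 25 minutes layover in Greywater → 19:05 UTC.
Add 10 hours and 51 minutes leg 3 → 05:56 UTC (Sep 17).
Port Anselm is UTC−9:30, so local arrival = 05:56 − 9:30 = 20:26 on Sep 16.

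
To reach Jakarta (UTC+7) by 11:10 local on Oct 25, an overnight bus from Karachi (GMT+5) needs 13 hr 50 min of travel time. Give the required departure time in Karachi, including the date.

19:20 on Oct 24

Target arrival in UTC: 11:10 − 7:00 = 04:10 on Oct 25.
Subtract 13 hours 50 minutes → departure 14:20 UTC on Oct 24.
Karachi is UTC+5:00: 14:20 + 5:00 = 19:20 on Oct 24.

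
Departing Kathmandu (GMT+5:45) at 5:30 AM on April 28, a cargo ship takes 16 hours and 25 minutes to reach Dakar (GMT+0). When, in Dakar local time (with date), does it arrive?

Convert departure to UTC: 5:30 AM − 5:45 = 11:45 PM UTC on Apr 27.
Add 16 hours and 25 minutes travel time → 4:10 PM UTC (Apr 28).
Dakar is UTC+0, so local arrival is the same: 4:10 PM on Apr 28.

4:10 PM on April 28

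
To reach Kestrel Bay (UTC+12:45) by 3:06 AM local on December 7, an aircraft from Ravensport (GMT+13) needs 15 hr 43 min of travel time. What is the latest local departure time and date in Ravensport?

Target arrival in UTC: 3:06 AM − 12:45 = 2:21 PM on Dec 6.
Subtract 15 hours and 43 minutes → departure 10:38 PM UTC on Dec 5.
Ravensport is UTC+13:00: 10:38 PM + 13:00 = 11:38 AM on Dec 6.

11:38 AM on Dec 6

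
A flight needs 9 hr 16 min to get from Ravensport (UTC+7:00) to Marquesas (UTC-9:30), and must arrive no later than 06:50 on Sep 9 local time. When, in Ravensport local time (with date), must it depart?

14:04 on September 9

Target arrival in UTC: 06:50 + 9:30 = 16:20 on Sep 9.
Subtract 9 hours 16 minutes → departure 07:04 UTC on Sep 9.
Ravensport is UTC+7:00: 07:04 + 7:00 = 14:04 on Sep 9.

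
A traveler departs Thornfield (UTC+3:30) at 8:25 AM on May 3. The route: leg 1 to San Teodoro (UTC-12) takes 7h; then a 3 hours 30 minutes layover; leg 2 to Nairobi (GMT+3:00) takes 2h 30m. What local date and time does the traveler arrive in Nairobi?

8:55 PM on May 3

Convert departure to UTC: 8:25 AM − 3:30 = 4:55 AM UTC on May 3.
Add 7 hours leg 1 → 11:55 AM UTC.
Add 3 hours 30 minutes layover in San Teodoro → 3:25 PM UTC.
Add 2 hours and 30 minutes leg 2 → 5:55 PM UTC.
Nairobi is UTC+3:00, so local arrival = 5:55 PM + 3:00 = 8:55 PM on May 3.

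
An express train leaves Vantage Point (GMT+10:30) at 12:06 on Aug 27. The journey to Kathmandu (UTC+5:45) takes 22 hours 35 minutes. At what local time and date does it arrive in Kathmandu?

Convert departure to UTC: 12:06 − 10:30 = 01:36 UTC on Aug 27.
Add 22 hours and 35 minutes travel time → 00:11 UTC (Aug 28).
Kathmandu is UTC+5:45, so local arrival = 00:11 + 5:45 = 05:56 on Aug 28.

05:56 on August 28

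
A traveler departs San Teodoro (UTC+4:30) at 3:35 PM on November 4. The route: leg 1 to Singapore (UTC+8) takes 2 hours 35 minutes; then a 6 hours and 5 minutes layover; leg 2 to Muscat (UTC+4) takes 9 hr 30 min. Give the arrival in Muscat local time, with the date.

9:15 AM on November 5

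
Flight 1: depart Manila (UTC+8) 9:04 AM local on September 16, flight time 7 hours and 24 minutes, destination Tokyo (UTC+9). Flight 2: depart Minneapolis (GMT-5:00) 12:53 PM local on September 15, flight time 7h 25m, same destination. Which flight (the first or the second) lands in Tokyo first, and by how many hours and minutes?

the second, by 7 hours 10 minutes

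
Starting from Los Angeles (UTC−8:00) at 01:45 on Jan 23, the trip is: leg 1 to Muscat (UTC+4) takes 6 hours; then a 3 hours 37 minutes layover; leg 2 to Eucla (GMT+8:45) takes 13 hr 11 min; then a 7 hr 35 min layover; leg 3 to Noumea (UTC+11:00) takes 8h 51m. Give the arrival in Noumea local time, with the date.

11:59 on January 25

Convert departure to UTC: 01:45 + 8:00 = 09:45 UTC on Jan 23.
Add 6 hours leg 1 → 15:45 UTC.
Add 3 hours and 37 minutes layover in Muscat → 19:22 UTC.
Add 13 hours 11 minutes leg 2 → 08:33 UTC (Jan 24).
Add 7 hours and 35 minutes layover in Eucla → 16:08 UTC.
Add 8 hours 51 minutes leg 3 → 00:59 UTC (Jan 25).
Noumea is UTC+11:00, so local arrival = 00:59 + 11:00 = 11:59 on Jan 25.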